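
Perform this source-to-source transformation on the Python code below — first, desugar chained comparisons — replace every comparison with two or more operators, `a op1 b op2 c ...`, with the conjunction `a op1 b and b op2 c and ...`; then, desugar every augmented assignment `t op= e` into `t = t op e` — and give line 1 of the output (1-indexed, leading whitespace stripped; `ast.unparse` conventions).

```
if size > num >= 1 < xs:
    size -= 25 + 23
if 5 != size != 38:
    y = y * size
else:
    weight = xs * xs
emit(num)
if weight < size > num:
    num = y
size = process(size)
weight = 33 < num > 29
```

if size > num and num >= 1 and (1 < xs):

Transformed code:
if size > num and num >= 1 and (1 < xs):
    size = size - (25 + 23)
if 5 != size and size != 38:
    y = y * size
else:
    weight = xs * xs
emit(num)
if weight < size and size > num:
    num = y
size = process(size)
weight = 33 < num and num > 29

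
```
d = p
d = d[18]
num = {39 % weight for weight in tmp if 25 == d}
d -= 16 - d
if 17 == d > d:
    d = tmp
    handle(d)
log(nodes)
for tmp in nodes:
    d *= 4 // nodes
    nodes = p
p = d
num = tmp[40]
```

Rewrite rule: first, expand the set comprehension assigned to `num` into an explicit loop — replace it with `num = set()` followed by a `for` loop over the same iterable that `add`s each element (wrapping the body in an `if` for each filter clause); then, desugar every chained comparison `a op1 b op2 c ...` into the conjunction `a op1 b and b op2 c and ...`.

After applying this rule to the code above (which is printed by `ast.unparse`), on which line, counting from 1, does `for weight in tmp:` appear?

4

Transformed code:
d = p
d = d[18]
num = set()
for weight in tmp:
    if 25 == d:
        num.add(39 % weight)
d -= 16 - d
if 17 == d and d > d:
    d = tmp
    handle(d)
log(nodes)
for tmp in nodes:
    d *= 4 // nodes
    nodes = p
p = d
num = tmp[40]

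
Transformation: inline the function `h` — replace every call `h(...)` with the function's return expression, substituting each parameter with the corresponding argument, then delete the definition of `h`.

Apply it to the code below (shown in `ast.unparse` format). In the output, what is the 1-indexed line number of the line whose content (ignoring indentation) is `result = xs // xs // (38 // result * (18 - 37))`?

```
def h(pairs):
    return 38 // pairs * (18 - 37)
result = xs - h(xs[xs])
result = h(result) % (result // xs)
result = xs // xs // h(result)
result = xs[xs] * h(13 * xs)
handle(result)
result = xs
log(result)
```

3

Transformed code:
result = xs - 38 // xs[xs] * (18 - 37)
result = 38 // result * (18 - 37) % (result // xs)
result = xs // xs // (38 // result * (18 - 37))
result = xs[xs] * (38 // (13 * xs) * (18 - 37))
handle(result)
result = xs
log(result)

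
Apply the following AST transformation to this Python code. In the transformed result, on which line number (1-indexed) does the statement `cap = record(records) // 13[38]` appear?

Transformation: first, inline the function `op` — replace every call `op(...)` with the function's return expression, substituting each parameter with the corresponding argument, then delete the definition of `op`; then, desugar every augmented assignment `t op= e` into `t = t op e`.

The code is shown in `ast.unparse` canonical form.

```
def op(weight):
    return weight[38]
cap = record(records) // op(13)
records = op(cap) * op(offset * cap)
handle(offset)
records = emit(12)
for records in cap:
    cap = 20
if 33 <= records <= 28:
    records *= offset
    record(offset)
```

1

Transformed code:
cap = record(records) // 13[38]
records = cap[38] * (offset * cap)[38]
handle(offset)
records = emit(12)
for records in cap:
    cap = 20
if 33 <= records <= 28:
    records = records * offset
    record(offset)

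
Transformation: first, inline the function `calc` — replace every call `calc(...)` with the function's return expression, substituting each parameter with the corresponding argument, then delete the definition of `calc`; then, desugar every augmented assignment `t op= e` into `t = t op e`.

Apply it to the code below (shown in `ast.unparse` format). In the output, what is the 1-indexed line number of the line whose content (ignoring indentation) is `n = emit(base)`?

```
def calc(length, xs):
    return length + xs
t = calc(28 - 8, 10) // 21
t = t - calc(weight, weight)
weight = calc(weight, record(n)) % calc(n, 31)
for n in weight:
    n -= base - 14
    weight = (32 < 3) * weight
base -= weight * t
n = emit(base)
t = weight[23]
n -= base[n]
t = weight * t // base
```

8

Transformed code:
t = (28 - 8 + 10) // 21
t = t - (weight + weight)
weight = (weight + record(n)) % (n + 31)
for n in weight:
    n = n - (base - 14)
    weight = (32 < 3) * weight
base = base - weight * t
n = emit(base)
t = weight[23]
n = n - base[n]
t = weight * t // base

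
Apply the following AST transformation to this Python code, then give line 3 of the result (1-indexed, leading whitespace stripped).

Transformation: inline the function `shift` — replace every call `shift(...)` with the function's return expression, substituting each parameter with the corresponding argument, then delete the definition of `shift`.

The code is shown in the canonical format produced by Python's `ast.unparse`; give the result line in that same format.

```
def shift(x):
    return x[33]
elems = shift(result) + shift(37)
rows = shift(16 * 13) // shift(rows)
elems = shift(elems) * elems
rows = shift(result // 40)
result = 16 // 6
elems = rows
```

elems = elems[33] * elems

Transformed code:
elems = result[33] + 37[33]
rows = (16 * 13)[33] // rows[33]
elems = elems[33] * elems
rows = (result // 40)[33]
result = 16 // 6
elems = rows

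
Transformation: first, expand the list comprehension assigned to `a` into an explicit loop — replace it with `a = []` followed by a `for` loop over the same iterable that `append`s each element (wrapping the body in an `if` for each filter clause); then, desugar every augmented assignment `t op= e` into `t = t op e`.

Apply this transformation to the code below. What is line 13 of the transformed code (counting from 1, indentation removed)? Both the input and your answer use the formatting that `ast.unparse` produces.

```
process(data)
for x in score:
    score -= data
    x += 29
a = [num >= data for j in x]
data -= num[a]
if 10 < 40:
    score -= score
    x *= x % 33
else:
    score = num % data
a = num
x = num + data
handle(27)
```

score = num % data

Transformed code:
process(data)
for x in score:
    score = score - data
    x = x + 29
a = []
for j in x:
    a.append(num >= data)
data = data - num[a]
if 10 < 40:
    score = score - score
    x = x * (x % 33)
else:
    score = num % data
a = num
x = num + data
handle(27)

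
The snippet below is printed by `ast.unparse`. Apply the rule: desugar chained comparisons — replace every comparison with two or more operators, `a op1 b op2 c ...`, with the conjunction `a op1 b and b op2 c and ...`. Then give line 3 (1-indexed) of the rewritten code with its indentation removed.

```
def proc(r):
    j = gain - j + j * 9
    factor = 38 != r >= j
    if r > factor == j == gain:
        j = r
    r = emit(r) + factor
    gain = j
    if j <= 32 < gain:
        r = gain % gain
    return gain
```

Transformed code:
def proc(r):
    j = gain - j + j * 9
    factor = 38 != r and r >= j
    if r > factor and factor == j and (j == gain):
        j = r
    r = emit(r) + factor
    gain = j
    if j <= 32 and 32 < gain:
        r = gain % gain
    return gain

factor = 38 != r and r >= j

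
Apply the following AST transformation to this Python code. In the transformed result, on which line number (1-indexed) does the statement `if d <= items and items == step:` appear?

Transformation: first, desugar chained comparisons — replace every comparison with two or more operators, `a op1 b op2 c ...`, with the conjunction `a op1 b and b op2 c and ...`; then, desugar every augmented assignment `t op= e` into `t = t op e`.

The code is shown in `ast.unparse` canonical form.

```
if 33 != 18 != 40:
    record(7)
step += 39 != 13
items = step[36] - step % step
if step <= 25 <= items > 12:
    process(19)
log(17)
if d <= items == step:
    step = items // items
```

8

Transformed code:
if 33 != 18 and 18 != 40:
    record(7)
step = step + (39 != 13)
items = step[36] - step % step
if step <= 25 and 25 <= items and (items > 12):
    process(19)
log(17)
if d <= items and items == step:
    step = items // items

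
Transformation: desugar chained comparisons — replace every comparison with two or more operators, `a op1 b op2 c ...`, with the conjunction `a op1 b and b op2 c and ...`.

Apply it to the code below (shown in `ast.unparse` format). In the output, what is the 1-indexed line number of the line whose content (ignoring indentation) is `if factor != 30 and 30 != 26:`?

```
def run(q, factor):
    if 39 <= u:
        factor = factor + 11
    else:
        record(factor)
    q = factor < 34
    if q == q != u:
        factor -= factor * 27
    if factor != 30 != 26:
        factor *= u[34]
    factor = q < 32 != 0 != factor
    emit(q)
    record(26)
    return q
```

Transformed code:
def run(q, factor):
    if 39 <= u:
        factor = factor + 11
    else:
        record(factor)
    q = factor < 34
    if q == q and q != u:
        factor -= factor * 27
    if factor != 30 and 30 != 26:
        factor *= u[34]
    factor = q < 32 and 32 != 0 and (0 != factor)
    emit(q)
    record(26)
    return q

9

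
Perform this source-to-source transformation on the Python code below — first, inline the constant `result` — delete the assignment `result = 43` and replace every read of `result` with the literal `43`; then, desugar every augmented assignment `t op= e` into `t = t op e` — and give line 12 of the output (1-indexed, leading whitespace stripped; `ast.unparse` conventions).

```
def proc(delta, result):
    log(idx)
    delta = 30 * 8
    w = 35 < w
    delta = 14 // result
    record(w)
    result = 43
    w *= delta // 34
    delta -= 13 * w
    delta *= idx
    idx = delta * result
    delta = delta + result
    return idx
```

return idx

Transformed code:
def proc(delta, result):
    log(idx)
    delta = 30 * 8
    w = 35 < w
    delta = 14 // 43
    record(w)
    w = w * (delta // 34)
    delta = delta - 13 * w
    delta = delta * idx
    idx = delta * 43
    delta = delta + 43
    return idx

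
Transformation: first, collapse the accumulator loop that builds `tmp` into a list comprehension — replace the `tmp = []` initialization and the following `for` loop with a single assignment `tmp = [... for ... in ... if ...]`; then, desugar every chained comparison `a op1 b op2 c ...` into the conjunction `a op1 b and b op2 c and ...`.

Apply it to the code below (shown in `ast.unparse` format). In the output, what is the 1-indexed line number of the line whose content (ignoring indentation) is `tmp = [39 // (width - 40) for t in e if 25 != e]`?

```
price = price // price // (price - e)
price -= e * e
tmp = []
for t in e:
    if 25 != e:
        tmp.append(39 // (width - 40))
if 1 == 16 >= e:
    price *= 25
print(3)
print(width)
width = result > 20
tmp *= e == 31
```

3

Transformed code:
price = price // price // (price - e)
price -= e * e
tmp = [39 // (width - 40) for t in e if 25 != e]
if 1 == 16 and 16 >= e:
    price *= 25
print(3)
print(width)
width = result > 20
tmp *= e == 31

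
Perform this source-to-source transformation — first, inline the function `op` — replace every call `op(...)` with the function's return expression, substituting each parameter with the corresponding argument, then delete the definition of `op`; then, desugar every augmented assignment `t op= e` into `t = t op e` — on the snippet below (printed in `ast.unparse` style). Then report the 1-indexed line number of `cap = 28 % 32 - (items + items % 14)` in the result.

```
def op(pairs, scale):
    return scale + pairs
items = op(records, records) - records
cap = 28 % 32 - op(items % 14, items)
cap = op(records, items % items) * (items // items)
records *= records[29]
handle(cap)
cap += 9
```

Transformed code:
items = records + records - records
cap = 28 % 32 - (items + items % 14)
cap = (items % items + records) * (items // items)
records = records * records[29]
handle(cap)
cap = cap + 9

2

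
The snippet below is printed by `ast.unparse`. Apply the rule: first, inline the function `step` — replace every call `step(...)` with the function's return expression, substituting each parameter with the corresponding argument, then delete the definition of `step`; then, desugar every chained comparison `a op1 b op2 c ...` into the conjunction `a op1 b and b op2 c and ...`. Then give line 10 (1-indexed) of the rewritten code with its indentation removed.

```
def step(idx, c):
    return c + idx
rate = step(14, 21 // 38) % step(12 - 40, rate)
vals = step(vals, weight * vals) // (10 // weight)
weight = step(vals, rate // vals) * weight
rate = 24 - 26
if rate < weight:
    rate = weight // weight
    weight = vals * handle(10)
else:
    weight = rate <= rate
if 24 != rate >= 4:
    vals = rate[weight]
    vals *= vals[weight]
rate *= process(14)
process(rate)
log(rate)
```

if 24 != rate and rate >= 4:

Transformed code:
rate = (21 // 38 + 14) % (rate + (12 - 40))
vals = (weight * vals + vals) // (10 // weight)
weight = (rate // vals + vals) * weight
rate = 24 - 26
if rate < weight:
    rate = weight // weight
    weight = vals * handle(10)
else:
    weight = rate <= rate
if 24 != rate and rate >= 4:
    vals = rate[weight]
    vals *= vals[weight]
rate *= process(14)
process(rate)
log(rate)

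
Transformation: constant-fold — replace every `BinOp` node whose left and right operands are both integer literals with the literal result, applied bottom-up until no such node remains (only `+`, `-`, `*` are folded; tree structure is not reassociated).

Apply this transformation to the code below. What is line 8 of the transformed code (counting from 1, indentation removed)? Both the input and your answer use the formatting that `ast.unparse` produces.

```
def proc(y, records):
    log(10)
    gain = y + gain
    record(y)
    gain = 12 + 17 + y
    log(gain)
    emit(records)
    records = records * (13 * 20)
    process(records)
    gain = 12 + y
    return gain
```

Transformed code:
def proc(y, records):
    log(10)
    gain = y + gain
    record(y)
    gain = 29 + y
    log(gain)
    emit(records)
    records = records * 260
    process(records)
    gain = 12 + y
    return gain

records = records * 260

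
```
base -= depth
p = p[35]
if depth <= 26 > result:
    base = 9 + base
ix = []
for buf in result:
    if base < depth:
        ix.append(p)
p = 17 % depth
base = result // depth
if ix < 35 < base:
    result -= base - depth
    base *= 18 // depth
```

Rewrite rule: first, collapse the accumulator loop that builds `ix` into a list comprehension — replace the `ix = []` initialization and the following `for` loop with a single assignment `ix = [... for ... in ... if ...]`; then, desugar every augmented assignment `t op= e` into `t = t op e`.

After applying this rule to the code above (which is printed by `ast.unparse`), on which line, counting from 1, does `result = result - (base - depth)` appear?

Transformed code:
base = base - depth
p = p[35]
if depth <= 26 > result:
    base = 9 + base
ix = [p for buf in result if base < depth]
p = 17 % depth
base = result // depth
if ix < 35 < base:
    result = result - (base - depth)
    base = base * (18 // depth)

9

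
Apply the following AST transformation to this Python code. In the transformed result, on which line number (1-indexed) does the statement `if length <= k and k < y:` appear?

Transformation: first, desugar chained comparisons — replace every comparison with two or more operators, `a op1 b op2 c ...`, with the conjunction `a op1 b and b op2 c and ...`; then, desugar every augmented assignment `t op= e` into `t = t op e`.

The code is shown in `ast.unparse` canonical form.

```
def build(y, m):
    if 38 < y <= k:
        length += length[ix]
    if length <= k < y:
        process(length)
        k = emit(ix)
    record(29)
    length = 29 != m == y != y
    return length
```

Transformed code:
def build(y, m):
    if 38 < y and y <= k:
        length = length + length[ix]
    if length <= k and k < y:
        process(length)
        k = emit(ix)
    record(29)
    length = 29 != m and m == y and (y != y)
    return length

4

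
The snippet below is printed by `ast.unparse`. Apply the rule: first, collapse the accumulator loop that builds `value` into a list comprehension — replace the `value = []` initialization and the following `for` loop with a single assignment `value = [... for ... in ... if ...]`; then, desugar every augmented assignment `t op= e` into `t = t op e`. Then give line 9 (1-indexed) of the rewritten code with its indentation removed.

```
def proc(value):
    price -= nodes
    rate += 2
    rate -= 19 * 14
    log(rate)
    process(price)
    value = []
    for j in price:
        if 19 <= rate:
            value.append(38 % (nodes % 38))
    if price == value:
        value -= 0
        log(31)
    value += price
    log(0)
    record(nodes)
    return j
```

Transformed code:
def proc(value):
    price = price - nodes
    rate = rate + 2
    rate = rate - 19 * 14
    log(rate)
    process(price)
    value = [38 % (nodes % 38) for j in price if 19 <= rate]
    if price == value:
        value = value - 0
        log(31)
    value = value + price
    log(0)
    record(nodes)
    return j

value = value - 0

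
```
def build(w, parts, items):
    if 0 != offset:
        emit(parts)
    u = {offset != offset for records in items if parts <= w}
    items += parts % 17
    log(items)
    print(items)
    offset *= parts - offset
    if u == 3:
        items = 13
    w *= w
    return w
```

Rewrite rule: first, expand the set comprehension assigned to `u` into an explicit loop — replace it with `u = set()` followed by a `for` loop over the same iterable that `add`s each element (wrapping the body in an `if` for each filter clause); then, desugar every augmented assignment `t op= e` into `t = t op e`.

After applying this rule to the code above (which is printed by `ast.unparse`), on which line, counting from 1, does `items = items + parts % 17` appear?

Transformed code:
def build(w, parts, items):
    if 0 != offset:
        emit(parts)
    u = set()
    for records in items:
        if parts <= w:
            u.add(offset != offset)
    items = items + parts % 17
    log(items)
    print(items)
    offset = offset * (parts - offset)
    if u == 3:
        items = 13
    w = w * w
    return w

8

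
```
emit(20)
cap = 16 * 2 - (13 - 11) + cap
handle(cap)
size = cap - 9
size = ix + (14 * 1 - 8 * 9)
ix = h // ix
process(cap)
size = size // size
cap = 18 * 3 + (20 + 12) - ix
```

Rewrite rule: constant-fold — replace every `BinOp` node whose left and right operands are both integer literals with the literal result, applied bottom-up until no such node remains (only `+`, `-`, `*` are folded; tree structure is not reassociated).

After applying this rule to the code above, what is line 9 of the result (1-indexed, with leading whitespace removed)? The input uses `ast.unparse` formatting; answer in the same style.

cap = 86 - ix

Transformed code:
emit(20)
cap = 30 + cap
handle(cap)
size = cap - 9
size = ix + -58
ix = h // ix
process(cap)
size = size // size
cap = 86 - ix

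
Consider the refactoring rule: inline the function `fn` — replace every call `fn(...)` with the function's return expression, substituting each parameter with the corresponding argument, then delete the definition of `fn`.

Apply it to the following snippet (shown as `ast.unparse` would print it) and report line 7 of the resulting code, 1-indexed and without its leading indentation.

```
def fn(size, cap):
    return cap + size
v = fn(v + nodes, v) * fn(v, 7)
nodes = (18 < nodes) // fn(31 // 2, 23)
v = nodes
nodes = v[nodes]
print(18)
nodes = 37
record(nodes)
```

record(nodes)

Transformed code:
v = (v + (v + nodes)) * (7 + v)
nodes = (18 < nodes) // (23 + 31 // 2)
v = nodes
nodes = v[nodes]
print(18)
nodes = 37
record(nodes)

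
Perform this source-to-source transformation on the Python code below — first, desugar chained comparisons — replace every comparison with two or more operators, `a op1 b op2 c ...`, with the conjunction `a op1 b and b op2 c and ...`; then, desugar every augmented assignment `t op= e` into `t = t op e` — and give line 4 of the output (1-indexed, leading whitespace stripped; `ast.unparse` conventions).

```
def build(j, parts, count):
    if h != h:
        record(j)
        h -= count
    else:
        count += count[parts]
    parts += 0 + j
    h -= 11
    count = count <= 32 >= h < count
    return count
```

h = h - count

Transformed code:
def build(j, parts, count):
    if h != h:
        record(j)
        h = h - count
    else:
        count = count + count[parts]
    parts = parts + (0 + j)
    h = h - 11
    count = count <= 32 and 32 >= h and (h < count)
    return count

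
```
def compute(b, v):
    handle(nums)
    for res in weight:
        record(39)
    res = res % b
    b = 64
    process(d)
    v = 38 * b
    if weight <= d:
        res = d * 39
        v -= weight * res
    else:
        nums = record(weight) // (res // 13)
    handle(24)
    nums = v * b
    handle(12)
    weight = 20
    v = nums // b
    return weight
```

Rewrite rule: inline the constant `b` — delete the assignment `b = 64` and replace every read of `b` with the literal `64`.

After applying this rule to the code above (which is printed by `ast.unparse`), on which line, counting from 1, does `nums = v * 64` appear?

Transformed code:
def compute(b, v):
    handle(nums)
    for res in weight:
        record(39)
    res = res % 64
    process(d)
    v = 38 * 64
    if weight <= d:
        res = d * 39
        v -= weight * res
    else:
        nums = record(weight) // (res // 13)
    handle(24)
    nums = v * 64
    handle(12)
    weight = 20
    v = nums // 64
    return weight

14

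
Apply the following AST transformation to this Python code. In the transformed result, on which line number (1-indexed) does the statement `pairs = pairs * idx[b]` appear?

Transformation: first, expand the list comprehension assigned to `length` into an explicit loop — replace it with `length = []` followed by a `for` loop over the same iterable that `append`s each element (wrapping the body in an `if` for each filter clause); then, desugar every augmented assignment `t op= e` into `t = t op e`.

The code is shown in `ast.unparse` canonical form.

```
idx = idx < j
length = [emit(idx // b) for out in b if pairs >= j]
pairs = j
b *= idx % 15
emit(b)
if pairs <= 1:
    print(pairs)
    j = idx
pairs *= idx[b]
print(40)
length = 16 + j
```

Transformed code:
idx = idx < j
length = []
for out in b:
    if pairs >= j:
        length.append(emit(idx // b))
pairs = j
b = b * (idx % 15)
emit(b)
if pairs <= 1:
    print(pairs)
    j = idx
pairs = pairs * idx[b]
print(40)
length = 16 + j

12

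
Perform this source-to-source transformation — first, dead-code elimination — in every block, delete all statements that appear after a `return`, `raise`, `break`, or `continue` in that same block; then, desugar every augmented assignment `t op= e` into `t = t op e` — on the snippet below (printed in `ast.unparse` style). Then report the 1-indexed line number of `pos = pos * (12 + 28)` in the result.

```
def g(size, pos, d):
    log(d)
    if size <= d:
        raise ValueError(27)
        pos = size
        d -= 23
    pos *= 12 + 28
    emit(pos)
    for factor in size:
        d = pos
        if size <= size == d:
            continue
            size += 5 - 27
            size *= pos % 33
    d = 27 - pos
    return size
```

5

Transformed code:
def g(size, pos, d):
    log(d)
    if size <= d:
        raise ValueError(27)
    pos = pos * (12 + 28)
    emit(pos)
    for factor in size:
        d = pos
        if size <= size == d:
            continue
    d = 27 - pos
    return size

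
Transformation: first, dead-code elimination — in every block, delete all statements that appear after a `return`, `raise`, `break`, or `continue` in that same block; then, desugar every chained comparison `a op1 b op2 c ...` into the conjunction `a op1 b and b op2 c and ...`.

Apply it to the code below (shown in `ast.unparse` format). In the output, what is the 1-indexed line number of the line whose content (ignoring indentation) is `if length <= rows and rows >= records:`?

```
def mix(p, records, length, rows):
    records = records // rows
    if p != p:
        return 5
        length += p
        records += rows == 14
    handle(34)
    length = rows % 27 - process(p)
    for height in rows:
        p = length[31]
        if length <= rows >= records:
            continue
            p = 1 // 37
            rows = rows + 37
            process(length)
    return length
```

9

Transformed code:
def mix(p, records, length, rows):
    records = records // rows
    if p != p:
        return 5
    handle(34)
    length = rows % 27 - process(p)
    for height in rows:
        p = length[31]
        if length <= rows and rows >= records:
            continue
    return length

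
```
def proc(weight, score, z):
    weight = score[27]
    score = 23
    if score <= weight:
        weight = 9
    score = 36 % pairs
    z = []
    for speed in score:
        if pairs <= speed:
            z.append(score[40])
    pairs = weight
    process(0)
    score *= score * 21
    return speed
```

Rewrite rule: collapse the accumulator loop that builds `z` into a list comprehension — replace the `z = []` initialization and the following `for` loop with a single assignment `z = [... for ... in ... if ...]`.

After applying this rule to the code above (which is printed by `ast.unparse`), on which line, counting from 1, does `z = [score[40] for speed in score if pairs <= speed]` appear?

Transformed code:
def proc(weight, score, z):
    weight = score[27]
    score = 23
    if score <= weight:
        weight = 9
    score = 36 % pairs
    z = [score[40] for speed in score if pairs <= speed]
    pairs = weight
    process(0)
    score *= score * 21
    return speed

7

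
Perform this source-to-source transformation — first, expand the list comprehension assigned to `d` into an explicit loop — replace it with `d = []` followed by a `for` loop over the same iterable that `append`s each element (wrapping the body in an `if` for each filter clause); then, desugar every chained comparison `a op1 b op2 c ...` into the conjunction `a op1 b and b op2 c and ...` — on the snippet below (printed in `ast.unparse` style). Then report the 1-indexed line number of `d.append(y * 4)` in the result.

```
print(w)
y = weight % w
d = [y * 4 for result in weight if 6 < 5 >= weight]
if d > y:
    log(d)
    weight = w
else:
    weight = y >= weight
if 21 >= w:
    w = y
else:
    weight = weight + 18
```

Transformed code:
print(w)
y = weight % w
d = []
for result in weight:
    if 6 < 5 and 5 >= weight:
        d.append(y * 4)
if d > y:
    log(d)
    weight = w
else:
    weight = y >= weight
if 21 >= w:
    w = y
else:
    weight = weight + 18

6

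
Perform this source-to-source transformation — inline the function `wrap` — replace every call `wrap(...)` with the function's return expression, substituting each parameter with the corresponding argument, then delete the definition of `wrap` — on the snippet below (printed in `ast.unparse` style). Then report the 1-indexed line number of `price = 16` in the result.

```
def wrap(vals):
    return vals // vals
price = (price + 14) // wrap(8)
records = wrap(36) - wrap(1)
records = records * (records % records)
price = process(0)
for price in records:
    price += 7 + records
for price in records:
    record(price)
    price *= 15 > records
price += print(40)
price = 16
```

Transformed code:
price = (price + 14) // (8 // 8)
records = 36 // 36 - 1 // 1
records = records * (records % records)
price = process(0)
for price in records:
    price += 7 + records
for price in records:
    record(price)
    price *= 15 > records
price += print(40)
price = 16

11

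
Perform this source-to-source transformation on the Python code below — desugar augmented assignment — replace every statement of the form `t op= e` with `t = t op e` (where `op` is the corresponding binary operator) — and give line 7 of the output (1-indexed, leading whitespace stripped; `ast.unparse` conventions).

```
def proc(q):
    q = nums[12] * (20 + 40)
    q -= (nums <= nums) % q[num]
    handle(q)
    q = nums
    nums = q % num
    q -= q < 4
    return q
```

q = q - (q < 4)

Transformed code:
def proc(q):
    q = nums[12] * (20 + 40)
    q = q - (nums <= nums) % q[num]
    handle(q)
    q = nums
    nums = q % num
    q = q - (q < 4)
    return q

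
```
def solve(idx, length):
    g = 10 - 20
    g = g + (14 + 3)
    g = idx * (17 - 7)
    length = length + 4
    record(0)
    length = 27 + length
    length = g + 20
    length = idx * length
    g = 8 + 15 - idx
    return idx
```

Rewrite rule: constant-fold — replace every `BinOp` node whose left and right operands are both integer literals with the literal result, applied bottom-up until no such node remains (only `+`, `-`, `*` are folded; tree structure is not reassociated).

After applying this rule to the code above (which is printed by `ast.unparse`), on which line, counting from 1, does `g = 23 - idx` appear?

10

Transformed code:
def solve(idx, length):
    g = -10
    g = g + 17
    g = idx * 10
    length = length + 4
    record(0)
    length = 27 + length
    length = g + 20
    length = idx * length
    g = 23 - idx
    return idx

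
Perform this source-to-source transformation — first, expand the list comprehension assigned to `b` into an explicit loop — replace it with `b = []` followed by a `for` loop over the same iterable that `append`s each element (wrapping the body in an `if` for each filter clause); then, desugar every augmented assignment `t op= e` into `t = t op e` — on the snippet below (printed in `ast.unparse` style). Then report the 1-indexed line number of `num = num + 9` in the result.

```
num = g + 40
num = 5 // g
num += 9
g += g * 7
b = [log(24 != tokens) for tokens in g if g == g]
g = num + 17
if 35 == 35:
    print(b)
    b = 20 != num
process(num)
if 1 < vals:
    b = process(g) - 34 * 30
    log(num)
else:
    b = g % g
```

Transformed code:
num = g + 40
num = 5 // g
num = num + 9
g = g + g * 7
b = []
for tokens in g:
    if g == g:
        b.append(log(24 != tokens))
g = num + 17
if 35 == 35:
    print(b)
    b = 20 != num
process(num)
if 1 < vals:
    b = process(g) - 34 * 30
    log(num)
else:
    b = g % g

3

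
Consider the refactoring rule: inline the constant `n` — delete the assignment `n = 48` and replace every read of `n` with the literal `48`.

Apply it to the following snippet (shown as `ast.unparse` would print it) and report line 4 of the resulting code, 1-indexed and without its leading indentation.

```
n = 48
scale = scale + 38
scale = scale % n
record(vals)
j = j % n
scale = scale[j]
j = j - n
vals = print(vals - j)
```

j = j % 48

Transformed code:
scale = scale + 38
scale = scale % 48
record(vals)
j = j % 48
scale = scale[j]
j = j - 48
vals = print(vals - j)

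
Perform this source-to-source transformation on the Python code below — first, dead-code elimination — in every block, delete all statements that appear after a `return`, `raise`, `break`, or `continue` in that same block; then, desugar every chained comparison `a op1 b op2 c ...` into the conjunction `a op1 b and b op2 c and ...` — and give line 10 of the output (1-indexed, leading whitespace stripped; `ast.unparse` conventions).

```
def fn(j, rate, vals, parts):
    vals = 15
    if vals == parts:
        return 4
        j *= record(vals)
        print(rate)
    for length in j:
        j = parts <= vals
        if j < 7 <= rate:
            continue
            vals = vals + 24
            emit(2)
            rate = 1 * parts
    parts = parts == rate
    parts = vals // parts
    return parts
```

Transformed code:
def fn(j, rate, vals, parts):
    vals = 15
    if vals == parts:
        return 4
    for length in j:
        j = parts <= vals
        if j < 7 and 7 <= rate:
            continue
    parts = parts == rate
    parts = vals // parts
    return parts

parts = vals // parts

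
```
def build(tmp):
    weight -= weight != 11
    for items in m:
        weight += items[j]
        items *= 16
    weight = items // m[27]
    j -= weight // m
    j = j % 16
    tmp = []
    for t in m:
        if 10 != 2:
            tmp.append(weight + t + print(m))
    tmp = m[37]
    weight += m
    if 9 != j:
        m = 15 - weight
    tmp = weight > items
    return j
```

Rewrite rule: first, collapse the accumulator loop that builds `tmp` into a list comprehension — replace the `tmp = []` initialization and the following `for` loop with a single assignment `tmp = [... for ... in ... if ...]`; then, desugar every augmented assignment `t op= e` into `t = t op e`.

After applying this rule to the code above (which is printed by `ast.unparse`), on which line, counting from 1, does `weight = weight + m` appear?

11

Transformed code:
def build(tmp):
    weight = weight - (weight != 11)
    for items in m:
        weight = weight + items[j]
        items = items * 16
    weight = items // m[27]
    j = j - weight // m
    j = j % 16
    tmp = [weight + t + print(m) for t in m if 10 != 2]
    tmp = m[37]
    weight = weight + m
    if 9 != j:
        m = 15 - weight
    tmp = weight > items
    return j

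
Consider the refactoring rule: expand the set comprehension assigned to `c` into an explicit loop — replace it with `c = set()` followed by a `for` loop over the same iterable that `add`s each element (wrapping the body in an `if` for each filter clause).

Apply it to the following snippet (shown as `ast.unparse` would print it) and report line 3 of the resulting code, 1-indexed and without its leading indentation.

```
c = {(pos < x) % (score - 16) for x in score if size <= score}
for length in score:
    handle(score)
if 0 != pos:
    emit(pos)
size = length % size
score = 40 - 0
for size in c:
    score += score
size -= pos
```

Transformed code:
c = set()
for x in score:
    if size <= score:
        c.add((pos < x) % (score - 16))
for length in score:
    handle(score)
if 0 != pos:
    emit(pos)
size = length % size
score = 40 - 0
for size in c:
    score += score
size -= pos

if size <= score:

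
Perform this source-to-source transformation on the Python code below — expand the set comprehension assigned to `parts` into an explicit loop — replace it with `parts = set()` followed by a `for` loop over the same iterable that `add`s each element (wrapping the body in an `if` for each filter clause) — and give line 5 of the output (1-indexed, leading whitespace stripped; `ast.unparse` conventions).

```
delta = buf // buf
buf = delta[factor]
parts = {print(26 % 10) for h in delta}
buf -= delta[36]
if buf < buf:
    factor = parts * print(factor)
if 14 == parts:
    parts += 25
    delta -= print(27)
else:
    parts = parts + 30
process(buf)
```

parts.add(print(26 % 10))

Transformed code:
delta = buf // buf
buf = delta[factor]
parts = set()
for h in delta:
    parts.add(print(26 % 10))
buf -= delta[36]
if buf < buf:
    factor = parts * print(factor)
if 14 == parts:
    parts += 25
    delta -= print(27)
else:
    parts = parts + 30
process(buf)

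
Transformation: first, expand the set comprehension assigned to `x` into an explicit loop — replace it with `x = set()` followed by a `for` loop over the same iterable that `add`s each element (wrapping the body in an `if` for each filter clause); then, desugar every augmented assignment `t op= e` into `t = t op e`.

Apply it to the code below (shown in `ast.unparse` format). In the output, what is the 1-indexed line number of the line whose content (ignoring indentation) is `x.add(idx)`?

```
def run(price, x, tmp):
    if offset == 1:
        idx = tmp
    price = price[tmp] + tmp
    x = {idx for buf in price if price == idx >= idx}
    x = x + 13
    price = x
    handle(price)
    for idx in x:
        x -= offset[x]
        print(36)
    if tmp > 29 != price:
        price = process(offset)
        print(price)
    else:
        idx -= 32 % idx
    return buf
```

Transformed code:
def run(price, x, tmp):
    if offset == 1:
        idx = tmp
    price = price[tmp] + tmp
    x = set()
    for buf in price:
        if price == idx >= idx:
            x.add(idx)
    x = x + 13
    price = x
    handle(price)
    for idx in x:
        x = x - offset[x]
        print(36)
    if tmp > 29 != price:
        price = process(offset)
        print(price)
    else:
        idx = idx - 32 % idx
    return buf

8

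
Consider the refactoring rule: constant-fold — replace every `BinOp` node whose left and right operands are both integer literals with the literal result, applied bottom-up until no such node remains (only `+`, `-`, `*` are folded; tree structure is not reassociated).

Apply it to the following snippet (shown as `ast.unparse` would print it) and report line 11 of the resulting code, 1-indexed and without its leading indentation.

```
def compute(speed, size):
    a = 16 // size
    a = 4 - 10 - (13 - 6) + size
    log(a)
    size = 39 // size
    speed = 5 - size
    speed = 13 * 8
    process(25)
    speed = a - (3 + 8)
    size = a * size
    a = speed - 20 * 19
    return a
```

Transformed code:
def compute(speed, size):
    a = 16 // size
    a = -13 + size
    log(a)
    size = 39 // size
    speed = 5 - size
    speed = 104
    process(25)
    speed = a - 11
    size = a * size
    a = speed - 380
    return a

a = speed - 380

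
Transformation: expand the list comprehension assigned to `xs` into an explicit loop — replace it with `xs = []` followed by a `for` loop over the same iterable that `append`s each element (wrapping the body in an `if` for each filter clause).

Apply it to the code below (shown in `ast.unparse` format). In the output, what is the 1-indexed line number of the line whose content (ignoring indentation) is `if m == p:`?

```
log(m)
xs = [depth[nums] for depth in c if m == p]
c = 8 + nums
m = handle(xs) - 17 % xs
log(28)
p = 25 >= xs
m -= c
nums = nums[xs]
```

4

Transformed code:
log(m)
xs = []
for depth in c:
    if m == p:
        xs.append(depth[nums])
c = 8 + nums
m = handle(xs) - 17 % xs
log(28)
p = 25 >= xs
m -= c
nums = nums[xs]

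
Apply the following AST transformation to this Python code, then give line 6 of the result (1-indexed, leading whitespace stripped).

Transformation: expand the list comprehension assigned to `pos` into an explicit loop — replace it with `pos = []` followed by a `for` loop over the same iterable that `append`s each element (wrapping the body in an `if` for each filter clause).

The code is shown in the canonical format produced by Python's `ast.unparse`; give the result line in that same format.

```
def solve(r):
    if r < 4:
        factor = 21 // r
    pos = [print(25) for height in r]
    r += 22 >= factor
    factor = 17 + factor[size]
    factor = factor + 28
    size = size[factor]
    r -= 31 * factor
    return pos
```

Transformed code:
def solve(r):
    if r < 4:
        factor = 21 // r
    pos = []
    for height in r:
        pos.append(print(25))
    r += 22 >= factor
    factor = 17 + factor[size]
    factor = factor + 28
    size = size[factor]
    r -= 31 * factor
    return pos

pos.append(print(25))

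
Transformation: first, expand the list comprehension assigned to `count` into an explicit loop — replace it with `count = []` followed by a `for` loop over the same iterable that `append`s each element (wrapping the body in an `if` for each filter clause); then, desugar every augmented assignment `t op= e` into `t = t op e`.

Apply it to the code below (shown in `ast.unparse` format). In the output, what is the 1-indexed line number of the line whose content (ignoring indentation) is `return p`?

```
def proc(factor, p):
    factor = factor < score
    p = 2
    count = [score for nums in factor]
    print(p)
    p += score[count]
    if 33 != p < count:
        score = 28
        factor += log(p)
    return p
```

Transformed code:
def proc(factor, p):
    factor = factor < score
    p = 2
    count = []
    for nums in factor:
        count.append(score)
    print(p)
    p = p + score[count]
    if 33 != p < count:
        score = 28
        factor = factor + log(p)
    return p

12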